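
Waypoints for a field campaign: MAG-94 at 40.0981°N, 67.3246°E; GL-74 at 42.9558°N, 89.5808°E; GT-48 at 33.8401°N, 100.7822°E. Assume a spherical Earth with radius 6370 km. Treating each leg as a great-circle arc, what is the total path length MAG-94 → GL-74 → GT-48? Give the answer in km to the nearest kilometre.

3278 km

MAG-94→GL-74: c = 0.294154 rad, d = 1873.76 km
GL-74→GT-48: c = 0.220491 rad, d = 1404.53 km
Total = 1873.76 + 1404.53 = 3278.29 km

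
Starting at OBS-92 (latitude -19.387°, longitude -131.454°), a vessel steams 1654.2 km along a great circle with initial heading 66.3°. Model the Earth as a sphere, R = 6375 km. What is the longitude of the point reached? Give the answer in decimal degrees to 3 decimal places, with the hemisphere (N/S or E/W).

δ = d/R = 1654.2/6375 = 0.259482 rad
φ₂ = arcsin(sin φ₁ cos δ + cos φ₁ sin δ cos θ)
   = arcsin(-0.33195·0.96652 + 0.94330·0.25658·0.40195) = -12.91765°
λ₂ = λ₁ + atan2(sin θ sin δ cos φ₁, cos δ − sin φ₁ sin φ₂) = -117.50600°

117.506°W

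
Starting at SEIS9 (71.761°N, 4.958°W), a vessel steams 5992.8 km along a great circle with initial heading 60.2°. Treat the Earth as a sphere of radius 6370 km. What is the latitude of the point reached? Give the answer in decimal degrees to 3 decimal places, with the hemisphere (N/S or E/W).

43.254°N

δ = d/R = 5992.8/6370 = 0.940785 rad
φ₂ = arcsin(sin φ₁ cos δ + cos φ₁ sin δ cos θ)
   = arcsin(0.94976·0.58915 + 0.31298·0.80802·0.49697) = 43.25424°
λ₂ = λ₁ + atan2(sin θ sin δ cos φ₁, cos δ − sin φ₁ sin φ₂) = 100.73483°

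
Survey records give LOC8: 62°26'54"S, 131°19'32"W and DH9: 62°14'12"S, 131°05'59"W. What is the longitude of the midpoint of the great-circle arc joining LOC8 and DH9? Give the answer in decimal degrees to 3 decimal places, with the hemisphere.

131.212°W

LOC8: φ = -62.44833°, λ = -131.32556°
DH9: φ = -62.23667°, λ = -131.09972°
Bx = cos φ₂ cos Δλ = 0.465817,  By = cos φ₂ sin Δλ = 0.001836
φₘ = atan2(sin φ₁ + sin φ₂, √((cos φ₁ + Bx)² + By²)) = -62.34255°
λₘ = λ₁ + atan2(By, cos φ₁ + Bx) = -131.21224°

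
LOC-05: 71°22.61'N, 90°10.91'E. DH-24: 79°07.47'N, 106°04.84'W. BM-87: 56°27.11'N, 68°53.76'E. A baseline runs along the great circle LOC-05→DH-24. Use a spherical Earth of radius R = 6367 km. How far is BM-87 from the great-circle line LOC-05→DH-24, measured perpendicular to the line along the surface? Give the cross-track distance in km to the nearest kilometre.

LOC-05: φ = +71.37683°, λ = +90.18183°
DH-24: φ = +79.12450°, λ = -106.08067°
BM-87: φ = +56.45183°, λ = +68.89600°
δ₁₃ = central angle LOC-05→BM-87 = 0.303740 rad  (haversine)
θ₁₃ = bearing LOC-05→BM-87 = 222.126°,  θ₁₂ = bearing LOC-05→DH-24 = 6.214°
dₓₜ = R·arcsin(sin δ₁₃ · sin(θ₁₃ − θ₁₂)) = 6367·arcsin(0.29909·sin(215.912°)) = -1122.763 km
|dₓₜ| = 1122.763 km

1123 km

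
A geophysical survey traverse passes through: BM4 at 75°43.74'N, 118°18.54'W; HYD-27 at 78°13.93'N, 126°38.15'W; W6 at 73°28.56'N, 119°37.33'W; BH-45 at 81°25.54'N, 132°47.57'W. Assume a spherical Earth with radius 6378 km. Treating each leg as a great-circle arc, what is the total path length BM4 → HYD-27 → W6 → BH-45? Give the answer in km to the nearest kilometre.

1844 km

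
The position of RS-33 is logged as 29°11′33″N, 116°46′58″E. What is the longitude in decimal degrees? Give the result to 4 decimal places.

116° + 46′/60 + 58″/3600 = 116 + 0.76667 + 0.01611 = 116.7828°

116.7828°E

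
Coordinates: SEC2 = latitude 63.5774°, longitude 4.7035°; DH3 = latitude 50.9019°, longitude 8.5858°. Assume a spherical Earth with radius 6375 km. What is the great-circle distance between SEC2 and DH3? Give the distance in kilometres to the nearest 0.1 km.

Δφ = -12.6755°,  Δλ = 3.8823°
a = sin²(Δφ/2) + cos φ₁ cos φ₂ sin²(Δλ/2) = 0.012508
c = 2·arcsin(√a) = 0.224145 rad = 12.8426°
d = R·c = 6375 × 0.224145 = 1428.9 km

1428.9 km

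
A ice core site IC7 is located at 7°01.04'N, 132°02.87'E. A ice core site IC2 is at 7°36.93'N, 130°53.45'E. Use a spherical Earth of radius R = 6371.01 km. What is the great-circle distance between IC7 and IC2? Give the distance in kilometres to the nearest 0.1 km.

IC7: φ = +7.01733°, λ = +132.04783°
IC2: φ = +7.61550°, λ = +130.89083°
Δφ = 0.5982°,  Δλ = -1.1570°
a = sin²(Δφ/2) + cos φ₁ cos φ₂ sin²(Δλ/2) = 0.000128
c = 2·arcsin(√a) = 0.022587 rad = 1.2941°
d = R·c = 6371.01 × 0.022587 = 143.9 km

143.9 km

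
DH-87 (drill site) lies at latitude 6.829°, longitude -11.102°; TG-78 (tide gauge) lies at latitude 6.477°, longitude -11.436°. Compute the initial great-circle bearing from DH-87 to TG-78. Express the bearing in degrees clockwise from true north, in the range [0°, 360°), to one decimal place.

Δλ = -0.3340°
y = sin Δλ · cos φ₂ = -0.005792
x = cos φ₁ sin φ₂ − sin φ₁ cos φ₂ cos Δλ = -0.006142
θ = atan2(y, x) = -136.6768° → 223.3232° (mod 360°)

223.3°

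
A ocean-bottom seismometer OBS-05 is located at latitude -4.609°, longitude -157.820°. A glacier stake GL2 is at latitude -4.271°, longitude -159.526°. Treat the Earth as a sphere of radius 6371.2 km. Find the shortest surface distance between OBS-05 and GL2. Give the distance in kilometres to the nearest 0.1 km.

192.8 km

Δφ = 0.3380°,  Δλ = -1.7060°
a = sin²(Δφ/2) + cos φ₁ cos φ₂ sin²(Δλ/2) = 0.000229
c = 2·arcsin(√a) = 0.030266 rad = 1.7341°
d = R·c = 6371.2 × 0.030266 = 192.8 km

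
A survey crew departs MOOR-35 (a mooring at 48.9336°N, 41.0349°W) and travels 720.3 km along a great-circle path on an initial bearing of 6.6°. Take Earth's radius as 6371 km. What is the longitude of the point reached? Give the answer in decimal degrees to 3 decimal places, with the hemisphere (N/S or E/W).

39.728°W

δ = d/R = 720.3/6371 = 0.113059 rad
φ₂ = arcsin(sin φ₁ cos δ + cos φ₁ sin δ cos θ)
   = arcsin(0.75395·0.99362 + 0.65693·0.11282·0.99337) = 55.36187°
λ₂ = λ₁ + atan2(sin θ sin δ cos φ₁, cos δ − sin φ₁ sin φ₂) = -39.72767°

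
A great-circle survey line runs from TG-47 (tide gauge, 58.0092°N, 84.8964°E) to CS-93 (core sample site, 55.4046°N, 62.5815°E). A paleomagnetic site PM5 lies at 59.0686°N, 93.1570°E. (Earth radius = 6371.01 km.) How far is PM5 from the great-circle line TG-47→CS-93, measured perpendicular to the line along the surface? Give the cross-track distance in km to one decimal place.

126.0 km

δ₁₃ = central angle TG-47→PM5 = 0.077431 rad  (haversine)
θ₁₃ = bearing TG-47→PM5 = 72.693°,  θ₁₂ = bearing TG-47→CS-93 = 267.509°
dₓₜ = R·arcsin(sin δ₁₃ · sin(θ₁₃ − θ₁₂)) = 6371.01·arcsin(0.07735·sin(-194.816°)) = 126.027 km
|dₓₜ| = 126.027 km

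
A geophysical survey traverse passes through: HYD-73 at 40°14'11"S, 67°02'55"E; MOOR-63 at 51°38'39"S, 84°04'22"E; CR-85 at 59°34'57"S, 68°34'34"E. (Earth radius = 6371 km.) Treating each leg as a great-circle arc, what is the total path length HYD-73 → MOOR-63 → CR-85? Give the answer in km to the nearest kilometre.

3128 km

HYD-73: φ = -40.23639°, λ = +67.04861°
MOOR-63: φ = -51.64417°, λ = +84.07278°
CR-85: φ = -59.58250°, λ = +68.57611°
HYD-73→MOOR-63: c = 0.285621 rad, d = 1819.69 km
MOOR-63→CR-85: c = 0.205321 rad, d = 1308.10 km
Total = 1819.69 + 1308.10 = 3127.79 km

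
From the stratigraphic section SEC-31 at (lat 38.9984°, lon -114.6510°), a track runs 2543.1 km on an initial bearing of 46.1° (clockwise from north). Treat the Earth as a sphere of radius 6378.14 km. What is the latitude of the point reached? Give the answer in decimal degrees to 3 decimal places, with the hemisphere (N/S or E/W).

52.106°N

δ = d/R = 2543.1/6378.14 = 0.398721 rad
φ₂ = arcsin(sin φ₁ cos δ + cos φ₁ sin δ cos θ)
   = arcsin(0.62930·0.92156 + 0.77716·0.38824·0.69340) = 52.10641°
λ₂ = λ₁ + atan2(sin θ sin δ cos φ₁, cos δ − sin φ₁ sin φ₂) = -87.55596°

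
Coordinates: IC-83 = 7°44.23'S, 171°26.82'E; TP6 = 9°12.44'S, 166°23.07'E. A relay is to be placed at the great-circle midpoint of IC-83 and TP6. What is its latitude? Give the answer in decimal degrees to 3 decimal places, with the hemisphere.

8.480°S

IC-83: φ = -7.73717°, λ = +171.44700°
TP6: φ = -9.20733°, λ = +166.38450°
Bx = cos φ₂ cos Δλ = 0.983265,  By = cos φ₂ sin Δλ = -0.087105
φₘ = atan2(sin φ₁ + sin φ₂, √((cos φ₁ + Bx)² + By²)) = -8.48040°
λₘ = λ₁ + atan2(By, cos φ₁ + Bx) = 168.92059°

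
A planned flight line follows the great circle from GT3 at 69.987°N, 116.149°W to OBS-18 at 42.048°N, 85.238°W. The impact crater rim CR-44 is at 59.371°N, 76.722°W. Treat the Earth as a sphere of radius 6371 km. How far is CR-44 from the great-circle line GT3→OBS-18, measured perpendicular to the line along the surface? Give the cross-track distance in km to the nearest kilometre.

1095 km

δ₁₃ = central angle GT3→CR-44 = 0.338645 rad  (haversine)
θ₁₃ = bearing GT3→CR-44 = 103.099°,  θ₁₂ = bearing GT3→OBS-18 = 134.081°
dₓₜ = R·arcsin(sin δ₁₃ · sin(θ₁₃ − θ₁₂)) = 6371·arcsin(0.33221·sin(-30.983°)) = -1094.917 km
|dₓₜ| = 1094.917 km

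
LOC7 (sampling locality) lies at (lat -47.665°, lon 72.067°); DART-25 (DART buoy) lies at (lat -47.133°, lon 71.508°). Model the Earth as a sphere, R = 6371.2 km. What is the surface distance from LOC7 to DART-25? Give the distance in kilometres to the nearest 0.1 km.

Δφ = 0.5320°,  Δλ = -0.5590°
a = sin²(Δφ/2) + cos φ₁ cos φ₂ sin²(Δλ/2) = 0.000032
c = 2·arcsin(√a) = 0.011394 rad = 0.6528°
d = R·c = 6371.2 × 0.011394 = 72.6 km

72.6 km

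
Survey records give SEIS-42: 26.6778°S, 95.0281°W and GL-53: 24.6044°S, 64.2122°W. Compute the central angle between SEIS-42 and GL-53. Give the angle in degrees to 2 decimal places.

27.79°

Δφ = 2.0734°,  Δλ = 30.8159°
a = sin²(Δφ/2) + cos φ₁ cos φ₂ sin²(Δλ/2) = 0.057677
c = 2·arcsin(√a) = 0.485061 rad = 27.7919°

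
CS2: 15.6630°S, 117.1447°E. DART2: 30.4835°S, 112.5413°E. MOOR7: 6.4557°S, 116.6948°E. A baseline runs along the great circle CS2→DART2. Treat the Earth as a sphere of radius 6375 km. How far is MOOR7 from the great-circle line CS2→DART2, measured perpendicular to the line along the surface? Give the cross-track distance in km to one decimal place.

313.7 km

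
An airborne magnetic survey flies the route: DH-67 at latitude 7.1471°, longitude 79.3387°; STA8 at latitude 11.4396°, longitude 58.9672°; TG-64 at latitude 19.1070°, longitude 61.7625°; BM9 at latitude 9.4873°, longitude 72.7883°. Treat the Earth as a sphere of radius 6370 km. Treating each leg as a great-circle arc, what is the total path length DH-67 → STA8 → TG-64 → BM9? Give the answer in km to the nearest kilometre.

DH-67→STA8: c = 0.358657 rad, d = 2284.65 km
STA8→TG-64: c = 0.141842 rad, d = 903.53 km
TG-64→BM9: c = 0.250715 rad, d = 1597.05 km
Total = 2284.65 + 903.53 + 1597.05 = 4785.23 km

4785 km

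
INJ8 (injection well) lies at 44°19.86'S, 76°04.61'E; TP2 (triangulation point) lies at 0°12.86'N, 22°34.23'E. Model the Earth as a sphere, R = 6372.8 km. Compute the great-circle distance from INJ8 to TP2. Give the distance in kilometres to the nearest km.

INJ8: φ = -44.33100°, λ = +76.07683°
TP2: φ = +0.21433°, λ = +22.57050°
Δφ = 44.5453°,  Δλ = -53.5063°
a = sin²(Δφ/2) + cos φ₁ cos φ₂ sin²(Δλ/2) = 0.288598
c = 2·arcsin(√a) = 1.134258 rad = 64.9882°
d = R·c = 6372.8 × 1.134258 = 7228.4 km

7228 km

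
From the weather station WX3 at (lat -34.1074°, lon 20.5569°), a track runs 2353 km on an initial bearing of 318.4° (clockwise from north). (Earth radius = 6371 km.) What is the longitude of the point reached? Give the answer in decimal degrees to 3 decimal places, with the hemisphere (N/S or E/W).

6.009°E

δ = d/R = 2353/6371 = 0.369330 rad
φ₂ = arcsin(sin φ₁ cos δ + cos φ₁ sin δ cos θ)
   = arcsin(-0.56075·0.93257 + 0.82799·0.36099·0.74780) = -17.42282°
λ₂ = λ₁ + atan2(sin θ sin δ cos φ₁, cos δ − sin φ₁ sin φ₂) = 6.00863°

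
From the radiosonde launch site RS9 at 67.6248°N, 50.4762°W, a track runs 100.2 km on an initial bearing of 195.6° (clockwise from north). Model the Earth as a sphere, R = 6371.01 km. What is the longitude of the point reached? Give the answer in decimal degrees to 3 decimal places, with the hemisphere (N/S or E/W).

δ = d/R = 100.2/6371.01 = 0.015727 rad
φ₂ = arcsin(sin φ₁ cos δ + cos φ₁ sin δ cos θ)
   = arcsin(0.92471·0.99988 + 0.38067·0.01573·-0.96316) = 66.75568°
λ₂ = λ₁ + atan2(sin θ sin δ cos φ₁, cos δ − sin φ₁ sin φ₂) = -51.09022°

51.090°W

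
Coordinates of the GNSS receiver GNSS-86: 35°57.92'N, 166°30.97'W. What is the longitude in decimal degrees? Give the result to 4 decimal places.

166° + 30.97′/60 = 166 + 0.51617 = 166.5162°

166.5162°W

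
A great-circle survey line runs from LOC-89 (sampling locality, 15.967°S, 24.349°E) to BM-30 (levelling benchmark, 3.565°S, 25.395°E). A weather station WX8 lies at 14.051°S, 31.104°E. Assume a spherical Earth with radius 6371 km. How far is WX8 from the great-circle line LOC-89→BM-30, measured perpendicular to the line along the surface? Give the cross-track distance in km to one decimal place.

708.8 km

δ₁₃ = central angle LOC-89→WX8 = 0.118673 rad  (haversine)
θ₁₃ = bearing LOC-89→WX8 = 74.529°,  θ₁₂ = bearing LOC-89→BM-30 = 4.850°
dₓₜ = R·arcsin(sin δ₁₃ · sin(θ₁₃ − θ₁₂)) = 6371·arcsin(0.11839·sin(69.679°)) = 708.808 km
|dₓₜ| = 708.808 km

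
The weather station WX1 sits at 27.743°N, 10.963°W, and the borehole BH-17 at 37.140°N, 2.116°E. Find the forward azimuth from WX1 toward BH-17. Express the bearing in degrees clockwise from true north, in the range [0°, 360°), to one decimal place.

Δλ = 13.0790°
y = sin Δλ · cos φ₂ = 0.180393
x = cos φ₁ sin φ₂ − sin φ₁ cos φ₂ cos Δλ = 0.172901
θ = atan2(y, x) = 46.2150° → 46.2150° (mod 360°)

46.2°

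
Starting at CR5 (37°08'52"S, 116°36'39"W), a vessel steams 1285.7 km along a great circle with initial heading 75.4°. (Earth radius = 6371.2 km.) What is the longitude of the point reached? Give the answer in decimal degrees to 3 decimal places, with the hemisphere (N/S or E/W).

103.167°W

CR5: φ = -37.14778°, λ = -116.61083°
δ = d/R = 1285.7/6371.2 = 0.201799 rad
φ₂ = arcsin(sin φ₁ cos δ + cos φ₁ sin δ cos θ)
   = arcsin(-0.60387·0.97971 + 0.79708·0.20043·0.25207) = -33.45955°
λ₂ = λ₁ + atan2(sin θ sin δ cos φ₁, cos δ − sin φ₁ sin φ₂) = -103.16718°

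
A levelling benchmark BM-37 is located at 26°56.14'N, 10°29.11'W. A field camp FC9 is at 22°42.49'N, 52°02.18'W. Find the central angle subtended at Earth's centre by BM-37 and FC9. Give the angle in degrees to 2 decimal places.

BM-37: φ = +26.93567°, λ = -10.48517°
FC9: φ = +22.70817°, λ = -52.03633°
Δφ = -4.2275°,  Δλ = -41.5512°
a = sin²(Δφ/2) + cos φ₁ cos φ₂ sin²(Δλ/2) = 0.104834
c = 2·arcsin(√a) = 0.659447 rad = 37.7835°

37.78°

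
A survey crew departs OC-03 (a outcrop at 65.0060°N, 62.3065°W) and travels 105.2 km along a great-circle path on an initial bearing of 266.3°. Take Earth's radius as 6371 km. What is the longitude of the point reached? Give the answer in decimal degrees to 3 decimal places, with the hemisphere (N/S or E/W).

64.535°W

δ = d/R = 105.2/6371 = 0.016512 rad
φ₂ = arcsin(sin φ₁ cos δ + cos φ₁ sin δ cos θ)
   = arcsin(0.90635·0.99986 + 0.42252·0.01651·-0.06453) = 64.92831°
λ₂ = λ₁ + atan2(sin θ sin δ cos φ₁, cos δ − sin φ₁ sin φ₂) = -64.53495°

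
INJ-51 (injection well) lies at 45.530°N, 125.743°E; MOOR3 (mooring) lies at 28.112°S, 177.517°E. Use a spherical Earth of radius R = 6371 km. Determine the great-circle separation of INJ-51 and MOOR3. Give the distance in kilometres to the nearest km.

9714 km

Δφ = -73.6420°,  Δλ = 51.7740°
a = sin²(Δφ/2) + cos φ₁ cos φ₂ sin²(Δλ/2) = 0.476962
c = 2·arcsin(√a) = 1.524704 rad = 87.3591°
d = R·c = 6371 × 1.524704 = 9713.9 km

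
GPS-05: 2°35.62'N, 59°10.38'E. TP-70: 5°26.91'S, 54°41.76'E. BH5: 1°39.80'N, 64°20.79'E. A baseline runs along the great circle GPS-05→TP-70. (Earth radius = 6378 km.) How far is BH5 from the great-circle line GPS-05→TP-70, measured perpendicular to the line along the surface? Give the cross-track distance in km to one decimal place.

GPS-05: φ = +2.59367°, λ = +59.17300°
TP-70: φ = -5.44850°, λ = +54.69600°
BH5: φ = +1.66333°, λ = +64.34650°
δ₁₃ = central angle GPS-05→BH5 = 0.091681 rad  (haversine)
θ₁₃ = bearing GPS-05→BH5 = 100.098°,  θ₁₂ = bearing GPS-05→TP-70 = 209.073°
dₓₜ = R·arcsin(sin δ₁₃ · sin(θ₁₃ − θ₁₂)) = 6378·arcsin(0.09155·sin(-108.975°)) = -552.882 km
|dₓₜ| = 552.882 km

552.9 km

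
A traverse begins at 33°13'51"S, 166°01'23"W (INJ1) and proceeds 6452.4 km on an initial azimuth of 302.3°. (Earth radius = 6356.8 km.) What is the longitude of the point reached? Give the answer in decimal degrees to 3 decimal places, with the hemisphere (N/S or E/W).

147.839°E

INJ1: φ = -33.23083°, λ = -166.02306°
δ = d/R = 6452.4/6356.8 = 1.015039 rad
φ₂ = arcsin(sin φ₁ cos δ + cos φ₁ sin δ cos θ)
   = arcsin(-0.54801·0.52759 + 0.83647·0.84950·0.53435) = 5.19677°
λ₂ = λ₁ + atan2(sin θ sin δ cos φ₁, cos δ − sin φ₁ sin φ₂) = 147.83863°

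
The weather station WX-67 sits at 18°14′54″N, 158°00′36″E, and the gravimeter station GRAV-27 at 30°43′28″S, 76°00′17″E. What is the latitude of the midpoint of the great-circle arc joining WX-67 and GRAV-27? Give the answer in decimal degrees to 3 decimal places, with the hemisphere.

8.234°S

WX-67: φ = +18.24833°, λ = +158.01000°
GRAV-27: φ = -30.72444°, λ = +76.00472°
Bx = cos φ₂ cos Δλ = 0.119560,  By = cos φ₂ sin Δλ = -0.851279
φₘ = atan2(sin φ₁ + sin φ₂, √((cos φ₁ + Bx)² + By²)) = -8.23374°
λₘ = λ₁ + atan2(By, cos φ₁ + Bx) = 119.48554°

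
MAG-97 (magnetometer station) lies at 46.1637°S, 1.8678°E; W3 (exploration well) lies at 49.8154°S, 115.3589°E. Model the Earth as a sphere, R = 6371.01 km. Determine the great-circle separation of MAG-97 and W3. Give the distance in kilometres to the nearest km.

7573 km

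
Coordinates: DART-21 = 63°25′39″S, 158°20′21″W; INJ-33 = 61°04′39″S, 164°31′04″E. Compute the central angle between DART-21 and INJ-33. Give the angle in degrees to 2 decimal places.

DART-21: φ = -63.42750°, λ = -158.33917°
INJ-33: φ = -61.07750°, λ = +164.51778°
Δφ = 2.3500°,  Δλ = -37.1431°
a = sin²(Δφ/2) + cos φ₁ cos φ₂ sin²(Δλ/2) = 0.022365
c = 2·arcsin(√a) = 0.300225 rad = 17.2016°

17.20°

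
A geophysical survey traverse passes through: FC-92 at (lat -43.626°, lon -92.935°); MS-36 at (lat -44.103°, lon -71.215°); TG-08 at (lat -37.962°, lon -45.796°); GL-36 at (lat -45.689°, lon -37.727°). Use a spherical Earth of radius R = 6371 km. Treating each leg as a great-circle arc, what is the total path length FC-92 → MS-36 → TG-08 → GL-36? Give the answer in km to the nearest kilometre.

FC-92→MS-36: c = 0.272646 rad, d = 1737.03 km
MS-36→TG-08: c = 0.349763 rad, d = 2228.34 km
TG-08→GL-36: c = 0.170693 rad, d = 1087.48 km
Total = 1737.03 + 2228.34 + 1087.48 = 5052.85 km

5053 km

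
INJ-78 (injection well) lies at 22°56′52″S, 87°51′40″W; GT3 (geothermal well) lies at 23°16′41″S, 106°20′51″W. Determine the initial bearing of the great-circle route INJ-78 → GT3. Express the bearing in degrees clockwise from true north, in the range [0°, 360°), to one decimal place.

265.2°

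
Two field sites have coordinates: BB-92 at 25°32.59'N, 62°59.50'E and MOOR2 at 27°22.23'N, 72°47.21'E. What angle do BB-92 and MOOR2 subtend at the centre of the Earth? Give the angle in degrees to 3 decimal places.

BB-92: φ = +25.54317°, λ = +62.99167°
MOOR2: φ = +27.37050°, λ = +72.78683°
Δφ = 1.8273°,  Δλ = 9.7952°
a = sin²(Δφ/2) + cos φ₁ cos φ₂ sin²(Δλ/2) = 0.006095
c = 2·arcsin(√a) = 0.156294 rad = 8.9550°

8.955°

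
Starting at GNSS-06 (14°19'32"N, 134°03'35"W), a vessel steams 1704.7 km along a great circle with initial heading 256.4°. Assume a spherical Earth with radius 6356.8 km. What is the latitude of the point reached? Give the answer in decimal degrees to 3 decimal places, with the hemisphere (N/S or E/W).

GNSS-06: φ = +14.32556°, λ = -134.05972°
δ = d/R = 1704.7/6356.8 = 0.268170 rad
φ₂ = arcsin(sin φ₁ cos δ + cos φ₁ sin δ cos θ)
   = arcsin(0.24743·0.96426 + 0.96891·0.26497·-0.23514) = 10.26609°
λ₂ = λ₁ + atan2(sin θ sin δ cos φ₁, cos δ − sin φ₁ sin φ₂) = -149.23231°

10.266°N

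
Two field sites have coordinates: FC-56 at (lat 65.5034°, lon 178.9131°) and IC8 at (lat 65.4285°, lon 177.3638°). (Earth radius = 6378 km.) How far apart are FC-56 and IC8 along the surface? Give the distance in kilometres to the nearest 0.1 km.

Δφ = -0.0749°,  Δλ = -1.5493°
a = sin²(Δφ/2) + cos φ₁ cos φ₂ sin²(Δλ/2) = 0.000032
c = 2·arcsin(√a) = 0.011304 rad = 0.6477°
d = R·c = 6378 × 0.011304 = 72.1 km

72.1 km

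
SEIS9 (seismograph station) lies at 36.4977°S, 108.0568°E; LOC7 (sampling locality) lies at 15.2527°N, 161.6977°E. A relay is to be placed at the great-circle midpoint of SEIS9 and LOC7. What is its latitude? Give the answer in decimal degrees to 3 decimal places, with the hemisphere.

Bx = cos φ₂ cos Δλ = 0.571961,  By = cos φ₂ sin Δλ = 0.776950
φₘ = atan2(sin φ₁ + sin φ₂, √((cos φ₁ + Bx)² + By²)) = -11.85634°
λₘ = λ₁ + atan2(By, cos φ₁ + Bx) = 137.51059°

11.856°S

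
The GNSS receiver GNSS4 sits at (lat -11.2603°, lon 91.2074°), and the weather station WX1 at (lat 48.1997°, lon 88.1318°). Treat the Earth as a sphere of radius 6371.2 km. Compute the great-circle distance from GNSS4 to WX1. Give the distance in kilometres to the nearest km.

6619 km

Δφ = 59.4600°,  Δλ = -3.0756°
a = sin²(Δφ/2) + cos φ₁ cos φ₂ sin²(Δλ/2) = 0.246401
c = 2·arcsin(√a) = 1.038866 rad = 59.5226°
d = R·c = 6371.2 × 1.038866 = 6618.8 km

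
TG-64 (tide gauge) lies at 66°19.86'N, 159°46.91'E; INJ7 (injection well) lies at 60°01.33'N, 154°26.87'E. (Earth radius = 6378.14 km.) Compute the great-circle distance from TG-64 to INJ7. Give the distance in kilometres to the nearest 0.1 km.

751.0 km

TG-64: φ = +66.33100°, λ = +159.78183°
INJ7: φ = +60.02217°, λ = +154.44783°
Δφ = -6.3088°,  Δλ = -5.3340°
a = sin²(Δφ/2) + cos φ₁ cos φ₂ sin²(Δλ/2) = 0.003462
c = 2·arcsin(√a) = 0.117751 rad = 6.7466°
d = R·c = 6378.14 × 0.117751 = 751.0 km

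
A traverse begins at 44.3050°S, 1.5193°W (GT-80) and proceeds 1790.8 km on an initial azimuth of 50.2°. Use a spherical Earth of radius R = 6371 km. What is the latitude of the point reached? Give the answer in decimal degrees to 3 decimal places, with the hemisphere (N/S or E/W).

δ = d/R = 1790.8/6371 = 0.281086 rad
φ₂ = arcsin(sin φ₁ cos δ + cos φ₁ sin δ cos θ)
   = arcsin(-0.69848·0.96075 + 0.71563·0.27740·0.64011) = -32.95594°
λ₂ = λ₁ + atan2(sin θ sin δ cos φ₁, cos δ − sin φ₁ sin φ₂) = 13.19452°

32.956°S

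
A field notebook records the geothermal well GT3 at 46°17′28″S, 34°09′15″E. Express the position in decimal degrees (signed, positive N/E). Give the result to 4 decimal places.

lat: 46.2911° S → -46.2911°
lon: 34.1542° E → +34.1542°

-46.2911°, +34.1542°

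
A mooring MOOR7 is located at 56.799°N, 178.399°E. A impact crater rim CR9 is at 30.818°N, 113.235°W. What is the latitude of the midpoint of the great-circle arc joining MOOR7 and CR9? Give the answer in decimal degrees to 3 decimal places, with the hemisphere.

Bx = cos φ₂ cos Δλ = 0.316619,  By = cos φ₂ sin Δλ = 0.798303
φₘ = atan2(sin φ₁ + sin φ₂, √((cos φ₁ + Bx)² + By²)) = 48.90913°
λₘ = λ₁ + atan2(By, cos φ₁ + Bx) = -138.87073°

48.909°N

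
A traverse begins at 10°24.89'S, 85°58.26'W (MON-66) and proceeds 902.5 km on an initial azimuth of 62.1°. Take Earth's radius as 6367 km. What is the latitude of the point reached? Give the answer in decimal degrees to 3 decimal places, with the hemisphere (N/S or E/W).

6.543°S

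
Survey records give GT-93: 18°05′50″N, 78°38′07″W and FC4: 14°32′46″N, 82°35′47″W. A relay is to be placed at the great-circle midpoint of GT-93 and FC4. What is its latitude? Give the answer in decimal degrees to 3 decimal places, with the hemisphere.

GT-93: φ = +18.09722°, λ = -78.63528°
FC4: φ = +14.54611°, λ = -82.59639°
Bx = cos φ₂ cos Δλ = 0.965634,  By = cos φ₂ sin Δλ = -0.066865
φₘ = atan2(sin φ₁ + sin φ₂, √((cos φ₁ + Bx)² + By²)) = 16.33090°
λₘ = λ₁ + atan2(By, cos φ₁ + Bx) = -80.63382°

16.331°N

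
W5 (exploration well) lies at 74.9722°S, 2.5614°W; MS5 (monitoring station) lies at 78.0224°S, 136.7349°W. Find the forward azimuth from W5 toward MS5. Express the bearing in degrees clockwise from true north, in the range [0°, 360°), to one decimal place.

200.7°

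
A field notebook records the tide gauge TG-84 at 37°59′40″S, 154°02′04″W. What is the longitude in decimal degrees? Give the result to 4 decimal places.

154° + 2′/60 + 4″/3600 = 154 + 0.03333 + 0.00111 = 154.0344°

154.0344°W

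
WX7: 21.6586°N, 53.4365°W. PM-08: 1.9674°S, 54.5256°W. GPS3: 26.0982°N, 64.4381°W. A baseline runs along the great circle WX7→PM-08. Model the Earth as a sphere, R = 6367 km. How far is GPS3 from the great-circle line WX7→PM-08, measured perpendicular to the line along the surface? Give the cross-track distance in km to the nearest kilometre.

δ₁₃ = central angle WX7→GPS3 = 0.191812 rad  (haversine)
θ₁₃ = bearing WX7→GPS3 = 295.976°,  θ₁₂ = bearing WX7→PM-08 = 182.714°
dₓₜ = R·arcsin(sin δ₁₃ · sin(θ₁₃ − θ₁₂)) = 6367·arcsin(0.19064·sin(113.262°)) = 1120.902 km
|dₓₜ| = 1120.902 km

1121 km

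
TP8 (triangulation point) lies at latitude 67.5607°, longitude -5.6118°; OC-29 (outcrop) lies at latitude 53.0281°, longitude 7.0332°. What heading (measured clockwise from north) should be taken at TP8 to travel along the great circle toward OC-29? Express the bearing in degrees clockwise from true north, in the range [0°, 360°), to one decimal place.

151.0°

Δλ = 12.6450°
y = sin Δλ · cos φ₂ = 0.131657
x = cos φ₁ sin φ₂ − sin φ₁ cos φ₂ cos Δλ = -0.237448
θ = atan2(y, x) = 150.9930° → 150.9930° (mod 360°)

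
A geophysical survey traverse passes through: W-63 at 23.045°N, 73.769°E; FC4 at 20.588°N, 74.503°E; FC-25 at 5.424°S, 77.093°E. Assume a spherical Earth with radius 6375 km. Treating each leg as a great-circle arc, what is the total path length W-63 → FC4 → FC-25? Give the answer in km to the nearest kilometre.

3192 km

W-63→FC4: c = 0.044501 rad, d = 283.69 km
FC4→FC-25: c = 0.456161 rad, d = 2908.03 km
Total = 283.69 + 2908.03 = 3191.72 km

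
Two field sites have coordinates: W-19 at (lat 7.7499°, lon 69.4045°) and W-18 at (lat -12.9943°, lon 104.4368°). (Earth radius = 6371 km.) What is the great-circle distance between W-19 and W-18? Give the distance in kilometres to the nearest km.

4505 km

Δφ = -20.7442°,  Δλ = 35.0323°
a = sin²(Δφ/2) + cos φ₁ cos φ₂ sin²(Δλ/2) = 0.119874
c = 2·arcsin(√a) = 0.707096 rad = 40.5136°
d = R·c = 6371 × 0.707096 = 4504.9 km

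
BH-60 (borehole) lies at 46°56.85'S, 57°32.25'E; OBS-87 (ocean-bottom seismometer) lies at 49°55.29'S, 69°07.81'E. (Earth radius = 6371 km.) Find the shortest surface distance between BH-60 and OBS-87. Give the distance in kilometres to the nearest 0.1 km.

915.8 km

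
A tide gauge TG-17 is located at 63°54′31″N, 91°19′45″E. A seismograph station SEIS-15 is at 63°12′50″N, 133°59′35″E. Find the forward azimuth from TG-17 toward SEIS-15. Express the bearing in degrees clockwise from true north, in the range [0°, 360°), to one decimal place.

TG-17: φ = +63.90861°, λ = +91.32917°
SEIS-15: φ = +63.21389°, λ = +133.99306°
Δλ = 42.6639°
y = sin Δλ · cos φ₂ = 0.305411
x = cos φ₁ sin φ₂ − sin φ₁ cos φ₂ cos Δλ = 0.094992
θ = atan2(y, x) = 72.7228° → 72.7228° (mod 360°)

72.7°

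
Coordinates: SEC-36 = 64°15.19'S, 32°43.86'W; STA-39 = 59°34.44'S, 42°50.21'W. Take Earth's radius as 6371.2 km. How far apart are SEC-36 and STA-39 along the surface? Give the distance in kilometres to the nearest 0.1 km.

740.5 km

SEC-36: φ = -64.25317°, λ = -32.73100°
STA-39: φ = -59.57400°, λ = -42.83683°
Δφ = 4.6792°,  Δλ = -10.1058°
a = sin²(Δφ/2) + cos φ₁ cos φ₂ sin²(Δλ/2) = 0.003373
c = 2·arcsin(√a) = 0.116220 rad = 6.6589°
d = R·c = 6371.2 × 0.116220 = 740.5 km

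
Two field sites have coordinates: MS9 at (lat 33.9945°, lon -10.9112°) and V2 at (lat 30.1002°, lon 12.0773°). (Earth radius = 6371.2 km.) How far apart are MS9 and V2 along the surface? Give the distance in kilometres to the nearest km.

2205 km

Δφ = -3.8943°,  Δλ = 22.9885°
a = sin²(Δφ/2) + cos φ₁ cos φ₂ sin²(Δλ/2) = 0.029637
c = 2·arcsin(√a) = 0.346031 rad = 19.8261°
d = R·c = 6371.2 × 0.346031 = 2204.6 km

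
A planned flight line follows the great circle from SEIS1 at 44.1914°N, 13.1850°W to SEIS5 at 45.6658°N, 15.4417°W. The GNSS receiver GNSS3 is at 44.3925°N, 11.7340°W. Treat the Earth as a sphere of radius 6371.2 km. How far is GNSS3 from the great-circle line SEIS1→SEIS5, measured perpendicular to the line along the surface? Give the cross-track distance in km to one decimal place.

96.3 km

δ₁₃ = central angle SEIS1→GNSS3 = 0.018464 rad  (haversine)
θ₁₃ = bearing SEIS1→GNSS3 = 78.536°,  θ₁₂ = bearing SEIS1→SEIS5 = 313.494°
dₓₜ = R·arcsin(sin δ₁₃ · sin(θ₁₃ − θ₁₂)) = 6371.2·arcsin(0.01846·sin(-234.958°)) = 96.310 km
|dₓₜ| = 96.310 km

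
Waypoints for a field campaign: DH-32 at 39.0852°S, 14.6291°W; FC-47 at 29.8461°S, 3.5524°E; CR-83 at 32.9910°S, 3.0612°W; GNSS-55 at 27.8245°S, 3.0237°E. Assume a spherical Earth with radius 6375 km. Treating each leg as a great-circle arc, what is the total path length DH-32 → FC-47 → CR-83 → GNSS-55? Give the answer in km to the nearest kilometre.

3491 km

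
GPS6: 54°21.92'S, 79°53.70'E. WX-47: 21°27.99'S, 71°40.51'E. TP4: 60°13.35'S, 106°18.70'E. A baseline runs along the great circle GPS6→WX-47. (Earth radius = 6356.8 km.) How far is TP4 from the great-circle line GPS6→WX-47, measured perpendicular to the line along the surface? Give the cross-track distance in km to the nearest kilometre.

1148 km

GPS6: φ = -54.36533°, λ = +79.89500°
WX-47: φ = -21.46650°, λ = +71.67517°
TP4: φ = -60.22250°, λ = +106.31167°
δ₁₃ = central angle GPS6→TP4 = 0.267001 rad  (haversine)
θ₁₃ = bearing GPS6→TP4 = 123.129°,  θ₁₂ = bearing GPS6→WX-47 = 346.044°
dₓₜ = R·arcsin(sin δ₁₃ · sin(θ₁₃ − θ₁₂)) = 6356.8·arcsin(0.26384·sin(-222.914°)) = 1148.233 km
|dₓₜ| = 1148.233 km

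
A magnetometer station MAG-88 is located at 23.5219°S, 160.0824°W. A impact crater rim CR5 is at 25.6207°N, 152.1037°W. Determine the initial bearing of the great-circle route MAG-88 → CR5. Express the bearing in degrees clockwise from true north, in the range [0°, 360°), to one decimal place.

9.4°

Δλ = 7.9787°
y = sin Δλ · cos φ₂ = 0.125157
x = cos φ₁ sin φ₂ − sin φ₁ cos φ₂ cos Δλ = 0.752857
θ = atan2(y, x) = 9.4387° → 9.4387° (mod 360°)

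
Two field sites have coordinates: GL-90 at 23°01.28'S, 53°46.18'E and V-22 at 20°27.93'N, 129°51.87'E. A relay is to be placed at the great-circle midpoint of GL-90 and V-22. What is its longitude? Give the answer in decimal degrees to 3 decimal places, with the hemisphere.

GL-90: φ = -23.02133°, λ = +53.76967°
V-22: φ = +20.46550°, λ = +129.86450°
Bx = cos φ₂ cos Δλ = 0.225148,  By = cos φ₂ sin Δλ = 0.909427
φₘ = atan2(sin φ₁ + sin φ₂, √((cos φ₁ + Bx)² + By²)) = -1.62255°
λₘ = λ₁ + atan2(By, cos φ₁ + Bx) = 92.21602°

92.216°E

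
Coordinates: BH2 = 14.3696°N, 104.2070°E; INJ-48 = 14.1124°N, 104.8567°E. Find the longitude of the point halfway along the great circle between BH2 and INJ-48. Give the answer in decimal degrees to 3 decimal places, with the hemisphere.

Bx = cos φ₂ cos Δλ = 0.969757,  By = cos φ₂ sin Δλ = 0.010997
φₘ = atan2(sin φ₁ + sin φ₂, √((cos φ₁ + Bx)² + By²)) = 14.24122°
λₘ = λ₁ + atan2(By, cos φ₁ + Bx) = 104.53204°

104.532°E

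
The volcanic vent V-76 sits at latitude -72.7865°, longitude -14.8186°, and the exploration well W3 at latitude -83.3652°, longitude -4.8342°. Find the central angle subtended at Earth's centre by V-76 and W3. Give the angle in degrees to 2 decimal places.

Δφ = -10.5787°,  Δλ = 9.9844°
a = sin²(Δφ/2) + cos φ₁ cos φ₂ sin²(Δλ/2) = 0.008757
c = 2·arcsin(√a) = 0.187433 rad = 10.7391°

10.74°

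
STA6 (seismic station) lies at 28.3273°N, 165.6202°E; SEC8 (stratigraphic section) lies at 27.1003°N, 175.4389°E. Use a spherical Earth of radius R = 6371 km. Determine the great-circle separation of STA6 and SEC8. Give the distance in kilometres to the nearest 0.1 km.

Δφ = -1.2270°,  Δλ = 9.8187°
a = sin²(Δφ/2) + cos φ₁ cos φ₂ sin²(Δλ/2) = 0.005854
c = 2·arcsin(√a) = 0.153168 rad = 8.7759°
d = R·c = 6371 × 0.153168 = 975.8 km

975.8 km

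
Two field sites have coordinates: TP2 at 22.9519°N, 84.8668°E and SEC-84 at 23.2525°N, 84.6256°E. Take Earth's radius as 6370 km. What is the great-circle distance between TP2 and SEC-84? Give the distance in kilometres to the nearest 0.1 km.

41.5 km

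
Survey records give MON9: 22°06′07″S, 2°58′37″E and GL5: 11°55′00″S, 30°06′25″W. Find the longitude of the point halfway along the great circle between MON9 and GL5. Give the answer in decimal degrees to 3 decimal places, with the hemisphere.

14.029°W

MON9: φ = -22.10194°, λ = +2.97694°
GL5: φ = -11.91667°, λ = -30.10694°
Bx = cos φ₂ cos Δλ = 0.819815,  By = cos φ₂ sin Δλ = -0.534102
φₘ = atan2(sin φ₁ + sin φ₂, √((cos φ₁ + Bx)² + By²)) = -17.69817°
λₘ = λ₁ + atan2(By, cos φ₁ + Bx) = -14.02892°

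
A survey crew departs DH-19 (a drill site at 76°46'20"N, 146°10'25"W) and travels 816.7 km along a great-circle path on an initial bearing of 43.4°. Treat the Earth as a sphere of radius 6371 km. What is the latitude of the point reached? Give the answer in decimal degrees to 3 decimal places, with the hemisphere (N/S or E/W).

DH-19: φ = +76.77222°, λ = -146.17361°
δ = d/R = 816.7/6371 = 0.128190 rad
φ₂ = arcsin(sin φ₁ cos δ + cos φ₁ sin δ cos θ)
   = arcsin(0.97347·0.99179 + 0.22882·0.12784·0.72657) = 80.65724°
λ₂ = λ₁ + atan2(sin θ sin δ cos φ₁, cos δ − sin φ₁ sin φ₂) = -113.41733°

80.657°N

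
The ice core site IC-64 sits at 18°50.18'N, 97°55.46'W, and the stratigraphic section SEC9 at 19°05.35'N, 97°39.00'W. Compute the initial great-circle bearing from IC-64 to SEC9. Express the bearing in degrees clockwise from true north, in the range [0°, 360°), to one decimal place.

45.7°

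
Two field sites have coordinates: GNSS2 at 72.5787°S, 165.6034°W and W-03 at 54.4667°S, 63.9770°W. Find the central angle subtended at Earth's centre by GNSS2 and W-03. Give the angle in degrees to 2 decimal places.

42.15°

Δφ = 18.1120°,  Δλ = 101.6264°
a = sin²(Δφ/2) + cos φ₁ cos φ₂ sin²(Δλ/2) = 0.129309
c = 2·arcsin(√a) = 0.735668 rad = 42.1507°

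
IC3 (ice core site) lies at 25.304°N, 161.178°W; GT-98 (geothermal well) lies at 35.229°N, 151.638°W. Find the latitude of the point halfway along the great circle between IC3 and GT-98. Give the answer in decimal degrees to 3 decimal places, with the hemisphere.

30.353°N

Bx = cos φ₂ cos Δλ = 0.805556,  By = cos φ₂ sin Δλ = 0.135382
φₘ = atan2(sin φ₁ + sin φ₂, √((cos φ₁ + Bx)² + By²)) = 30.35289°
λₘ = λ₁ + atan2(By, cos φ₁ + Bx) = -156.65026°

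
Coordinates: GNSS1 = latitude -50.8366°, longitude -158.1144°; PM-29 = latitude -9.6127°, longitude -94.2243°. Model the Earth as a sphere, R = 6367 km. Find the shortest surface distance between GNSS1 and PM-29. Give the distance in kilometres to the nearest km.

7357 km

Δφ = 41.2239°,  Δλ = 63.8901°
a = sin²(Δφ/2) + cos φ₁ cos φ₂ sin²(Δλ/2) = 0.298247
c = 2·arcsin(√a) = 1.155452 rad = 66.2025°
d = R·c = 6367 × 1.155452 = 7356.8 km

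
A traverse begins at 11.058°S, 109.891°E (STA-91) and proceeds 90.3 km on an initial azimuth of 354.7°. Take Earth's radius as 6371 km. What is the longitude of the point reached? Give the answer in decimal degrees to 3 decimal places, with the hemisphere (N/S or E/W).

δ = d/R = 90.3/6371 = 0.014174 rad
φ₂ = arcsin(sin φ₁ cos δ + cos φ₁ sin δ cos θ)
   = arcsin(-0.19180·0.99990 + 0.98143·0.01417·0.99572) = -10.24938°
λ₂ = λ₁ + atan2(sin θ sin δ cos φ₁, cos δ − sin φ₁ sin φ₂) = 109.81477°

109.815°E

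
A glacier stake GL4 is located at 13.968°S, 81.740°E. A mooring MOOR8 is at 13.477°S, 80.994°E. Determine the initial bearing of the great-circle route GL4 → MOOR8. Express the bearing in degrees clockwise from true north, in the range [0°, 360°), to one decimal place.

Δλ = -0.7460°
y = sin Δλ · cos φ₂ = -0.012661
x = cos φ₁ sin φ₂ − sin φ₁ cos φ₂ cos Δλ = 0.008550
θ = atan2(y, x) = -55.9707° → 304.0293° (mod 360°)

304.0°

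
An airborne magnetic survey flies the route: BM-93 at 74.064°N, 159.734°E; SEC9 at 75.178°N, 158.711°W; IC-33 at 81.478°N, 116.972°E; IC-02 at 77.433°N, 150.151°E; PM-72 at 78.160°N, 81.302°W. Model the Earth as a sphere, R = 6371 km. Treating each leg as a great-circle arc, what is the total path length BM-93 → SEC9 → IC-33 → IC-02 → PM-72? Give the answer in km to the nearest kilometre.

6254 km

BM-93→SEC9: c = 0.189315 rad, d = 1206.12 km
SEC9→IC-33: c = 0.284488 rad, d = 1812.47 km
IC-33→IC-02: c = 0.124562 rad, d = 793.58 km
IC-02→PM-72: c = 0.383243 rad, d = 2441.64 km
Total = 1206.12 + 1812.47 + 793.58 + 2441.64 = 6253.82 km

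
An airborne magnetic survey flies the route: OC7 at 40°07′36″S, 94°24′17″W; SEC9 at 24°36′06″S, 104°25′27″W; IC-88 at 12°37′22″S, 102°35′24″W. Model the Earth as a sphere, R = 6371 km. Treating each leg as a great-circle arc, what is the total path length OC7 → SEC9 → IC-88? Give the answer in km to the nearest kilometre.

3309 km

OC7: φ = -40.12667°, λ = -94.40472°
SEC9: φ = -24.60167°, λ = -104.42417°
IC-88: φ = -12.62278°, λ = -102.59000°
OC7→SEC9: c = 0.308102 rad, d = 1962.92 km
SEC9→IC-88: c = 0.211250 rad, d = 1345.87 km
Total = 1962.92 + 1345.87 = 3308.79 km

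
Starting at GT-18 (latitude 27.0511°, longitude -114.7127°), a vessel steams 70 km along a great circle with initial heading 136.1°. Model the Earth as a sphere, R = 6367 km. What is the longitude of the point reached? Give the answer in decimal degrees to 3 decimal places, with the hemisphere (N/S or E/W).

114.224°W

δ = d/R = 70/6367 = 0.010994 rad
φ₂ = arcsin(sin φ₁ cos δ + cos φ₁ sin δ cos θ)
   = arcsin(0.45478·0.99994 + 0.89060·0.01099·-0.72055) = 26.59637°
λ₂ = λ₁ + atan2(sin θ sin δ cos φ₁, cos δ − sin φ₁ sin φ₂) = -114.22423°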